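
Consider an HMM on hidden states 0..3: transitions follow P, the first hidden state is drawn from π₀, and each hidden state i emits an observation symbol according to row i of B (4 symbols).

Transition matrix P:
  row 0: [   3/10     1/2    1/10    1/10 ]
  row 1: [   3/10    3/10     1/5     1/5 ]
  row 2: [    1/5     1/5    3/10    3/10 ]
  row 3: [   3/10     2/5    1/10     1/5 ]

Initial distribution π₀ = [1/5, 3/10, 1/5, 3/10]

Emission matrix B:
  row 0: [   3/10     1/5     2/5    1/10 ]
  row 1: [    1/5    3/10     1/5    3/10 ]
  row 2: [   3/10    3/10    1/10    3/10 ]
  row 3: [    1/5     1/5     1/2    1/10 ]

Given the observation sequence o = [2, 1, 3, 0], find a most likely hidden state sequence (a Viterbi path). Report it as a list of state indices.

path = [3, 1, 1, 0]

t=0: δ = [8.000e-02, 6.000e-02, 2.000e-02, 1.500e-01]  (obs o_0=2)
t=1: δ = [9.000e-03, 1.800e-02, 4.500e-03, 6.000e-03]  ψ = [3, 3, 3, 3]  (obs o_1=1)
t=2: δ = [5.400e-04, 1.620e-03, 1.080e-03, 3.600e-04]  ψ = [1, 1, 1, 1]  (obs o_2=3)
t=3: δ = [1.458e-04, 9.720e-05, 9.720e-05, 6.480e-05]  ψ = [1, 1, 1, 1]  (obs o_3=0)
backtrack: best end state = 0; path = [3, 1, 1, 0]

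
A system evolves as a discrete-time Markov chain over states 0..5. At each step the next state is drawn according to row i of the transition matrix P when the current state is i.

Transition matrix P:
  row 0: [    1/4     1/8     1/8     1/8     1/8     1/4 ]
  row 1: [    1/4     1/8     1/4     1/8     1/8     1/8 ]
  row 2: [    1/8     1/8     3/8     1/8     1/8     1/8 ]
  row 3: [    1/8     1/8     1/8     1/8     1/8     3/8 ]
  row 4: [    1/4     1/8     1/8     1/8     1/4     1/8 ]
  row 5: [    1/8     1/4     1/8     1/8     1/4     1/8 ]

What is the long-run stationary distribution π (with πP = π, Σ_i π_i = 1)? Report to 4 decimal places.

Balance equations π_j = Σ_i π_i·P[i][j]:
  π_0 = 1/4·π_0 + 1/4·π_1 + 1/8·π_2 + 1/8·π_3 + 1/4·π_4 + 1/8·π_5
  π_1 = 1/8·π_0 + 1/8·π_1 + 1/8·π_2 + 1/8·π_3 + 1/8·π_4 + 1/4·π_5
  π_2 = 1/8·π_0 + 1/4·π_1 + 3/8·π_2 + 1/8·π_3 + 1/8·π_4 + 1/8·π_5
  π_3 = 1/8·π_0 + 1/8·π_1 + 1/8·π_2 + 1/8·π_3 + 1/8·π_4 + 1/8·π_5
  π_4 = 1/8·π_0 + 1/8·π_1 + 1/8·π_2 + 1/8·π_3 + 1/4·π_4 + 1/4·π_5
  normalize: π_0 + π_1 + π_2 + π_3 + π_4 + π_5 = 1
Solving the linear system gives exactly π = [2347/12484, 1841/12484, 4775/24968, 1/8, 526/3121, 561/3121].

π = [0.1880, 0.1475, 0.1912, 0.1250, 0.1685, 0.1798]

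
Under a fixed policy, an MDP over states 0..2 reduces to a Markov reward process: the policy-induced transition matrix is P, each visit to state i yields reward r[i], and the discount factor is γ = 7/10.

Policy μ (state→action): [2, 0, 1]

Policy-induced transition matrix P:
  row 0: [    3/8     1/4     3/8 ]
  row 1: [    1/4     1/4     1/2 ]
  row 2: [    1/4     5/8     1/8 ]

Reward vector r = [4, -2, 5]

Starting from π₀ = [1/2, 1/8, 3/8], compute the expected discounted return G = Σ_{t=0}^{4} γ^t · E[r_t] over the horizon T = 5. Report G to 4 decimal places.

G = 7.2650

t=0: π = [0.5000, 0.1250, 0.3750], E[r] = 3.6250, γ^t·E[r] = 3.625000, running G = 3.625000
t=1: π = [0.3125, 0.3906, 0.2969], E[r] = 1.9531, γ^t·E[r] = 1.367188, running G = 4.992188
t=2: π = [0.2891, 0.3613, 0.3496], E[r] = 2.1816, γ^t·E[r] = 1.069004, running G = 6.061191
t=3: π = [0.2861, 0.3811, 0.3328], E[r] = 2.0461, γ^t·E[r] = 0.701827, running G = 6.763018
t=4: π = [0.2858, 0.3748, 0.3394], E[r] = 2.0907, γ^t·E[r] = 0.501984, running G = 7.265002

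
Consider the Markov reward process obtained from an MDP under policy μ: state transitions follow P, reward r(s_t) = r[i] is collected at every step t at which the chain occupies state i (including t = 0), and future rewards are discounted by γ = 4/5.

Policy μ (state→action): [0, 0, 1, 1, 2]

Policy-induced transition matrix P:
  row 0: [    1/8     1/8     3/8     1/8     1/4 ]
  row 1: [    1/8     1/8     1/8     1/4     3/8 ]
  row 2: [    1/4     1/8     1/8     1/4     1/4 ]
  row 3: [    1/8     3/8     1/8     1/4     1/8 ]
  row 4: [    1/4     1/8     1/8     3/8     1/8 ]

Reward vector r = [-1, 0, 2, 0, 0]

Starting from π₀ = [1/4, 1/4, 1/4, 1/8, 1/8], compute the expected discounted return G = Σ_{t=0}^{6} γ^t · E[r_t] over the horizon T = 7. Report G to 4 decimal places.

t=0: π = [0.2500, 0.2500, 0.2500, 0.1250, 0.1250], E[r] = 0.2500, γ^t·E[r] = 0.250000, running G = 0.250000
t=1: π = [0.1719, 0.1563, 0.1875, 0.2344, 0.2500], E[r] = 0.2031, γ^t·E[r] = 0.162500, running G = 0.412500
t=2: π = [0.1797, 0.1836, 0.1680, 0.2598, 0.2090], E[r] = 0.1563, γ^t·E[r] = 0.100000, running G = 0.512500
t=3: π = [0.1721, 0.1899, 0.1699, 0.2537, 0.2144], E[r] = 0.1677, γ^t·E[r] = 0.085875, running G = 0.598375
t=4: π = [0.1730, 0.1884, 0.1680, 0.2553, 0.2152], E[r] = 0.1630, γ^t·E[r] = 0.066775, running G = 0.665150
t=5: π = [0.1729, 0.1888, 0.1683, 0.2553, 0.2147], E[r] = 0.1636, γ^t·E[r] = 0.053611, running G = 0.718761
t=6: π = [0.1729, 0.1888, 0.1682, 0.2552, 0.2149], E[r] = 0.1636, γ^t·E[r] = 0.042882, running G = 0.761643

G = 0.7616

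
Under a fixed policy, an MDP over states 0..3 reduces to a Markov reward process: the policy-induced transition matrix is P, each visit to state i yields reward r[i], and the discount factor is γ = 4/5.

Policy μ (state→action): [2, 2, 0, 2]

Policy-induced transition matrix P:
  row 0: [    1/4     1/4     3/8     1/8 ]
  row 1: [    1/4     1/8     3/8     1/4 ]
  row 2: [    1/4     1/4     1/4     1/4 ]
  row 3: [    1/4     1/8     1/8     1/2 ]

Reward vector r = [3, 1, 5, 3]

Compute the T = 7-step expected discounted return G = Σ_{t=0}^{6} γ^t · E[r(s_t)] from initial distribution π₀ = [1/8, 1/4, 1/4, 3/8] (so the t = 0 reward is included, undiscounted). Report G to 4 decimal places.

t=0: π = [0.1250, 0.2500, 0.2500, 0.3750], E[r] = 3.0000, γ^t·E[r] = 3.000000, running G = 3.000000
t=1: π = [0.2500, 0.1719, 0.2500, 0.3281], E[r] = 3.1563, γ^t·E[r] = 2.525000, running G = 5.525000
t=2: π = [0.2500, 0.1875, 0.2617, 0.3008], E[r] = 3.1484, γ^t·E[r] = 2.015000, running G = 7.540000
t=3: π = [0.2500, 0.1890, 0.2671, 0.2939], E[r] = 3.1563, γ^t·E[r] = 1.616000, running G = 9.156000
t=4: π = [0.2500, 0.1896, 0.2681, 0.2922], E[r] = 3.1570, γ^t·E[r] = 1.293100, running G = 10.449100
t=5: π = [0.2500, 0.1898, 0.2684, 0.2918], E[r] = 3.1573, γ^t·E[r] = 1.034590, running G = 11.483690
t=6: π = [0.2500, 0.1898, 0.2685, 0.2917], E[r] = 3.1574, γ^t·E[r] = 0.827689, running G = 12.311379

G = 12.3114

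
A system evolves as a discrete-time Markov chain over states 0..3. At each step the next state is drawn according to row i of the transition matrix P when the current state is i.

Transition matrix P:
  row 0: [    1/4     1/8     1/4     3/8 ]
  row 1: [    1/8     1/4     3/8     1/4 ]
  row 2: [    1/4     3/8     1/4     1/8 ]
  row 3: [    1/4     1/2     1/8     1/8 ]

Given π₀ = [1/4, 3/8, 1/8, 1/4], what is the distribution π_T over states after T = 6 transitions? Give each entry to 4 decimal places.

t=0: π = [0.2500, 0.3750, 0.1250, 0.2500]
t=1: π = [0.2031, 0.2969, 0.2656, 0.2344]
t=2: π = [0.2129, 0.3164, 0.2578, 0.2129]
t=3: π = [0.2104, 0.3088, 0.2629, 0.2178]
t=4: π = [0.2114, 0.3110, 0.2614, 0.2162]
t=5: π = [0.2111, 0.3103, 0.2618, 0.2167]
t=6: π = [0.2112, 0.3105, 0.2617, 0.2166]

π = [0.2112, 0.3105, 0.2617, 0.2166]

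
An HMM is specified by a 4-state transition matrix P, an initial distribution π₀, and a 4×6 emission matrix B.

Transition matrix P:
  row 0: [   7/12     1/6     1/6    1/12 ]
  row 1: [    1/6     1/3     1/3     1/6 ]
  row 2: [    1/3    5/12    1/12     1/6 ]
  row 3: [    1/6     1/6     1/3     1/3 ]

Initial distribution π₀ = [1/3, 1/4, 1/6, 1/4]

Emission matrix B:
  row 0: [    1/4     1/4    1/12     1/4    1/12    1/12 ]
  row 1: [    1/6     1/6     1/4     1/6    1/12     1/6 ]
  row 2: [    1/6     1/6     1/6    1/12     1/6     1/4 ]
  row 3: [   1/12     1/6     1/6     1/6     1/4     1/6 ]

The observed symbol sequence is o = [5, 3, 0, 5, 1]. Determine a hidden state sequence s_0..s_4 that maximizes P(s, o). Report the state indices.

path = [0, 0, 0, 0, 0]

t=0: δ = [2.778e-02, 4.167e-02, 4.167e-02, 4.167e-02]  (obs o_0=5)
t=1: δ = [4.051e-03, 2.894e-03, 1.157e-03, 2.315e-03]  ψ = [0, 2, 1, 3]  (obs o_1=3)
t=2: δ = [5.908e-04, 1.608e-04, 1.608e-04, 6.430e-05]  ψ = [0, 1, 1, 3]  (obs o_2=0)
t=3: δ = [2.872e-05, 1.641e-05, 2.462e-05, 8.205e-06]  ψ = [0, 0, 0, 0]  (obs o_3=5)
t=4: δ = [4.188e-06, 1.709e-06, 9.117e-07, 6.838e-07]  ψ = [0, 2, 1, 2]  (obs o_4=1)
backtrack: best end state = 0; path = [0, 0, 0, 0, 0]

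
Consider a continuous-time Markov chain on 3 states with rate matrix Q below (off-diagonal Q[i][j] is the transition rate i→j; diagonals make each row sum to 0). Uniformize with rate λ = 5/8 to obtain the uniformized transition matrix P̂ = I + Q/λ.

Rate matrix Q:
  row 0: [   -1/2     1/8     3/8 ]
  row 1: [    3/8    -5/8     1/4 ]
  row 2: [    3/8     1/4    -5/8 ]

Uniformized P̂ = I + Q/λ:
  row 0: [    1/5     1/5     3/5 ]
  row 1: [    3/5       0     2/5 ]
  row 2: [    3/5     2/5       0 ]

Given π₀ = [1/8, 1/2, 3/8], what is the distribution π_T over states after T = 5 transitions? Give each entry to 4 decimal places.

π = [0.4317, 0.2294, 0.3389]

t=0: π = [0.1250, 0.5000, 0.3750]
t=1: π = [0.5500, 0.1750, 0.2750]
t=2: π = [0.3800, 0.2200, 0.4000]
t=3: π = [0.4480, 0.2360, 0.3160]
t=4: π = [0.4208, 0.2160, 0.3632]
t=5: π = [0.4317, 0.2294, 0.3389]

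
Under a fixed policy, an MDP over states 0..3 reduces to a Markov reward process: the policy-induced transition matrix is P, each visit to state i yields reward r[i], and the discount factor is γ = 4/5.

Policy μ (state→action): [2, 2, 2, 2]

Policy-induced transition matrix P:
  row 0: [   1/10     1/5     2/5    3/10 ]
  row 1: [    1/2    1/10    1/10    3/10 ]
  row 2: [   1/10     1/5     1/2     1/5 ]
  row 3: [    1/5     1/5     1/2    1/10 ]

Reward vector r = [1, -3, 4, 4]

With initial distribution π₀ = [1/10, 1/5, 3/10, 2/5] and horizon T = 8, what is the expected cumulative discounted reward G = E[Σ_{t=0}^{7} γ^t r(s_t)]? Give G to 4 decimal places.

t=0: π = [0.1000, 0.2000, 0.3000, 0.4000], E[r] = 2.3000, γ^t·E[r] = 2.300000, running G = 2.300000
t=1: π = [0.2200, 0.1800, 0.4100, 0.1900], E[r] = 2.0800, γ^t·E[r] = 1.664000, running G = 3.964000
t=2: π = [0.1910, 0.1820, 0.4060, 0.2210], E[r] = 2.1530, γ^t·E[r] = 1.377920, running G = 5.341920
t=3: π = [0.1949, 0.1818, 0.4081, 0.2152], E[r] = 2.1427, γ^t·E[r] = 1.097062, running G = 6.438982
t=4: π = [0.1942, 0.1818, 0.4078, 0.2162], E[r] = 2.1445, γ^t·E[r] = 0.878404, running G = 7.317386
t=5: π = [0.1943, 0.1818, 0.4078, 0.2160], E[r] = 2.1442, γ^t·E[r] = 0.702626, running G = 8.020012
t=6: π = [0.1943, 0.1818, 0.4078, 0.2160], E[r] = 2.1443, γ^t·E[r] = 0.562114, running G = 8.582126
t=7: π = [0.1943, 0.1818, 0.4078, 0.2160], E[r] = 2.1443, γ^t·E[r] = 0.449689, running G = 9.031815

G = 9.0318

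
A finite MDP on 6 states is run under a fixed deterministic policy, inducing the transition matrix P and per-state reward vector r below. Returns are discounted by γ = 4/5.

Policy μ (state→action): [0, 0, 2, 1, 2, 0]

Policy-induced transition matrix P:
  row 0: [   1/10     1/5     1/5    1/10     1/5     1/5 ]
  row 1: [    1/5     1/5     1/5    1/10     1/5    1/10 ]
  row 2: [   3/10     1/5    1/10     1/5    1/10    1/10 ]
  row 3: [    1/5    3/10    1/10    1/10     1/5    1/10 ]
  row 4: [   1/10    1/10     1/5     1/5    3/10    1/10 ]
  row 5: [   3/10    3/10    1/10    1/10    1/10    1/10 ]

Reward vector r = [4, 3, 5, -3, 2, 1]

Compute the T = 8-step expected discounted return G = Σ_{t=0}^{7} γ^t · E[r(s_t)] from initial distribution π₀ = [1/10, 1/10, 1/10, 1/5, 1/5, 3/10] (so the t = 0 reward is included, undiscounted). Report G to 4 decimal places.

G = 8.5115

t=0: π = [0.1000, 0.1000, 0.1000, 0.2000, 0.2000, 0.3000], E[r] = 1.3000, γ^t·E[r] = 1.300000, running G = 1.300000
t=1: π = [0.2100, 0.2300, 0.1400, 0.1300, 0.1800, 0.1100], E[r] = 2.3100, γ^t·E[r] = 1.848000, running G = 3.148000
t=2: π = [0.1860, 0.2060, 0.1620, 0.1320, 0.1930, 0.1210], E[r] = 2.2830, γ^t·E[r] = 1.461120, running G = 4.609120
t=3: π = [0.1904, 0.2060, 0.1585, 0.1355, 0.1910, 0.1186], E[r] = 2.2662, γ^t·E[r] = 1.160294, running G = 5.769414
t=4: π = [0.1896, 0.2063, 0.1587, 0.1350, 0.1914, 0.1190], E[r] = 2.2679, γ^t·E[r] = 0.928924, running G = 6.698338
t=5: π = [0.1897, 0.2063, 0.1587, 0.1350, 0.1914, 0.1190], E[r] = 2.2678, γ^t·E[r] = 0.743107, running G = 7.441445
t=6: π = [0.1897, 0.2063, 0.1587, 0.1350, 0.1914, 0.1190], E[r] = 2.2678, γ^t·E[r] = 0.594482, running G = 8.035927
t=7: π = [0.1897, 0.2063, 0.1587, 0.1350, 0.1914, 0.1190], E[r] = 2.2678, γ^t·E[r] = 0.475585, running G = 8.511512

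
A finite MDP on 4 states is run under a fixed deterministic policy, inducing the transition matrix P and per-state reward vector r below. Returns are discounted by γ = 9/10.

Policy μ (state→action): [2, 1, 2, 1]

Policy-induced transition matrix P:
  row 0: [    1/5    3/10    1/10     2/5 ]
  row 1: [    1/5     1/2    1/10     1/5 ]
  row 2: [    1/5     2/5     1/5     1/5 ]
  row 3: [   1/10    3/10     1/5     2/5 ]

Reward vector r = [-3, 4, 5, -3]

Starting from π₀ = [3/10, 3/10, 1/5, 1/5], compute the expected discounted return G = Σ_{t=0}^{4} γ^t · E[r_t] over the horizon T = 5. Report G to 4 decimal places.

G = 3.3621

t=0: π = [0.3000, 0.3000, 0.2000, 0.2000], E[r] = 0.7000, γ^t·E[r] = 0.700000, running G = 0.700000
t=1: π = [0.1800, 0.3800, 0.1400, 0.3000], E[r] = 0.7800, γ^t·E[r] = 0.702000, running G = 1.402000
t=2: π = [0.1700, 0.3900, 0.1440, 0.2960], E[r] = 0.8820, γ^t·E[r] = 0.714420, running G = 2.116420
t=3: π = [0.1704, 0.3924, 0.1440, 0.2932], E[r] = 0.8988, γ^t·E[r] = 0.655225, running G = 2.771645
t=4: π = [0.1707, 0.3929, 0.1437, 0.2927], E[r] = 0.8999, γ^t·E[r] = 0.590438, running G = 3.362083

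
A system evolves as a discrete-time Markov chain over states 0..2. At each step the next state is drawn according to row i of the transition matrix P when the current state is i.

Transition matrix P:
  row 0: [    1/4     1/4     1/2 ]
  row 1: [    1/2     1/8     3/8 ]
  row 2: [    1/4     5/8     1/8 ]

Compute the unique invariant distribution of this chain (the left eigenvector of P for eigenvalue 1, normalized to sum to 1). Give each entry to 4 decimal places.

Balance equations π_j = Σ_i π_i·P[i][j]:
  π_0 = 1/4·π_0 + 1/2·π_1 + 1/4·π_2
  π_1 = 1/4·π_0 + 1/8·π_1 + 5/8·π_2
  normalize: π_0 + π_1 + π_2 = 1
Solving the linear system gives exactly π = [1/3, 1/3, 1/3].

π = [0.3333, 0.3333, 0.3333]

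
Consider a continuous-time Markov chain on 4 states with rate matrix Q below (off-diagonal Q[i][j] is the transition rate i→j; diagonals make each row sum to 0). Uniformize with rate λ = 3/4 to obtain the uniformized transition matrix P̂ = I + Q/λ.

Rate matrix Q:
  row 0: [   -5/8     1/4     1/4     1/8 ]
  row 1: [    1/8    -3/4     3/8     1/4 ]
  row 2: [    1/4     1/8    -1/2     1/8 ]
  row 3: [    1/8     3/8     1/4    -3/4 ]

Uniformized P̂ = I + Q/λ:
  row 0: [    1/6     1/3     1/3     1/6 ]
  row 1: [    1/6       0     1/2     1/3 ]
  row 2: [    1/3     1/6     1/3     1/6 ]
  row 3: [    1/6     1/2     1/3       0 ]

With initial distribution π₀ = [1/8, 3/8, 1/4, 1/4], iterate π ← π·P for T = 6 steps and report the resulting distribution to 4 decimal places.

t=0: π = [0.1250, 0.3750, 0.2500, 0.2500]
t=1: π = [0.2083, 0.2083, 0.3958, 0.1875]
t=2: π = [0.2326, 0.2292, 0.3681, 0.1701]
t=3: π = [0.2280, 0.2240, 0.3715, 0.1765]
t=4: π = [0.2286, 0.2262, 0.3707, 0.1746]
t=5: π = [0.2284, 0.2253, 0.3710, 0.1753]
t=6: π = [0.2285, 0.2256, 0.3709, 0.1750]

π = [0.2285, 0.2256, 0.3709, 0.1750]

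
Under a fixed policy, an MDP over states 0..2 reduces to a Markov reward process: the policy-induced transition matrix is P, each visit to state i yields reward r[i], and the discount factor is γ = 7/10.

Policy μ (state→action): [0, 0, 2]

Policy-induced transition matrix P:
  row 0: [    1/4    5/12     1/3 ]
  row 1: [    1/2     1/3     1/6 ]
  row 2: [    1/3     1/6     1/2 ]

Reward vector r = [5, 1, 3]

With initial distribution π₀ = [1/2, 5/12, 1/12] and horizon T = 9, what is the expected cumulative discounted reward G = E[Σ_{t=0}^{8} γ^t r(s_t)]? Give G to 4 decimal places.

t=0: π = [0.5000, 0.4167, 0.0833], E[r] = 3.1667, γ^t·E[r] = 3.166667, running G = 3.166667
t=1: π = [0.3611, 0.3611, 0.2778], E[r] = 3.0000, γ^t·E[r] = 2.100000, running G = 5.266667
t=2: π = [0.3634, 0.3171, 0.3194], E[r] = 3.0926, γ^t·E[r] = 1.515370, running G = 6.782037
t=3: π = [0.3559, 0.3104, 0.3337], E[r] = 3.0910, γ^t·E[r] = 1.060230, running G = 7.842267
t=4: π = [0.3554, 0.3074, 0.3372], E[r] = 3.0961, γ^t·E[r] = 0.743365, running G = 8.585632
t=5: π = [0.3549, 0.3067, 0.3383], E[r] = 3.0964, γ^t·E[r] = 0.520411, running G = 9.106044
t=6: π = [0.3549, 0.3065, 0.3386], E[r] = 3.0967, γ^t·E[r] = 0.364324, running G = 9.470368
t=7: π = [0.3548, 0.3065, 0.3387], E[r] = 3.0967, γ^t·E[r] = 0.255030, running G = 9.725398
t=8: π = [0.3548, 0.3065, 0.3387], E[r] = 3.0968, γ^t·E[r] = 0.178523, running G = 9.903921

G = 9.9039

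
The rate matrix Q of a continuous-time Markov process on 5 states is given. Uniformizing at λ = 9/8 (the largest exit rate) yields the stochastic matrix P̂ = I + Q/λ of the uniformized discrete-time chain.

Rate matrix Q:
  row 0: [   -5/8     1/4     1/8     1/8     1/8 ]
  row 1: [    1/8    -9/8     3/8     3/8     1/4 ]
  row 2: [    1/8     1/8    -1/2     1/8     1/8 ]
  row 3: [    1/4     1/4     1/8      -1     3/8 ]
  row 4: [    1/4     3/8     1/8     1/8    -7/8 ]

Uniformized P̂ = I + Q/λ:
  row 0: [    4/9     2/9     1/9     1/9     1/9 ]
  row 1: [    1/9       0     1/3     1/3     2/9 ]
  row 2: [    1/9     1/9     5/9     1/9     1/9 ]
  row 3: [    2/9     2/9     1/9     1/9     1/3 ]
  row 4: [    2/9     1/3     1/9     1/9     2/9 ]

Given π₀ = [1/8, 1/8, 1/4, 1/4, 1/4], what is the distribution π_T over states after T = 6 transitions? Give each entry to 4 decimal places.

π = [0.2224, 0.1741, 0.2695, 0.1498, 0.1842]

t=0: π = [0.1250, 0.1250, 0.2500, 0.2500, 0.2500]
t=1: π = [0.2083, 0.1944, 0.2500, 0.1389, 0.2083]
t=2: π = [0.2191, 0.1744, 0.2654, 0.1543, 0.1867]
t=3: π = [0.2221, 0.1747, 0.2678, 0.1499, 0.1855]
t=4: π = [0.2224, 0.1742, 0.2690, 0.1499, 0.1844]
t=5: π = [0.2224, 0.1741, 0.2694, 0.1498, 0.1843]
t=6: π = [0.2224, 0.1741, 0.2695, 0.1498, 0.1842]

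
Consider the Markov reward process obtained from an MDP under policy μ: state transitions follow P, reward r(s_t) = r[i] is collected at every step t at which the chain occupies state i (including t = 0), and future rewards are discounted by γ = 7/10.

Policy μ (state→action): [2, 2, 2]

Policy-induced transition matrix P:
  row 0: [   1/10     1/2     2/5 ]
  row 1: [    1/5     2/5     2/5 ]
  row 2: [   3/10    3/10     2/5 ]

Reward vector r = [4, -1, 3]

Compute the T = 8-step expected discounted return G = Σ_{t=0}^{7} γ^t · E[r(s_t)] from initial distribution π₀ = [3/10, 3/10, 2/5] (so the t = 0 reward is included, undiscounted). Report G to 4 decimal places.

t=0: π = [0.3000, 0.3000, 0.4000], E[r] = 2.1000, γ^t·E[r] = 2.100000, running G = 2.100000
t=1: π = [0.2100, 0.3900, 0.4000], E[r] = 1.6500, γ^t·E[r] = 1.155000, running G = 3.255000
t=2: π = [0.2190, 0.3810, 0.4000], E[r] = 1.6950, γ^t·E[r] = 0.830550, running G = 4.085550
t=3: π = [0.2181, 0.3819, 0.4000], E[r] = 1.6905, γ^t·E[r] = 0.579842, running G = 4.665392
t=4: π = [0.2182, 0.3818, 0.4000], E[r] = 1.6910, γ^t·E[r] = 0.405997, running G = 5.071389
t=5: π = [0.2182, 0.3818, 0.4000], E[r] = 1.6909, γ^t·E[r] = 0.284190, running G = 5.355579
t=6: π = [0.2182, 0.3818, 0.4000], E[r] = 1.6909, γ^t·E[r] = 0.198934, running G = 5.554513
t=7: π = [0.2182, 0.3818, 0.4000], E[r] = 1.6909, γ^t·E[r] = 0.139254, running G = 5.693766

G = 5.6938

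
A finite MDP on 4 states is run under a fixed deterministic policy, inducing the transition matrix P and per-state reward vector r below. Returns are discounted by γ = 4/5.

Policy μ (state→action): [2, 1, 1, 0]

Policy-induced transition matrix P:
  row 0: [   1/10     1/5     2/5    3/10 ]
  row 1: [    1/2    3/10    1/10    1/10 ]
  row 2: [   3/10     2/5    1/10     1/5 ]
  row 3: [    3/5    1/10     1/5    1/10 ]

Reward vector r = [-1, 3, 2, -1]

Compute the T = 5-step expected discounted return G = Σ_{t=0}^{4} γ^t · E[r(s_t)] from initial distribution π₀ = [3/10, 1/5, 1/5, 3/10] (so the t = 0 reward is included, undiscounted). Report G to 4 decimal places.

t=0: π = [0.3000, 0.2000, 0.2000, 0.3000], E[r] = 0.4000, γ^t·E[r] = 0.400000, running G = 0.400000
t=1: π = [0.3700, 0.2300, 0.2200, 0.1800], E[r] = 0.5800, γ^t·E[r] = 0.464000, running G = 0.864000
t=2: π = [0.3260, 0.2490, 0.2290, 0.1960], E[r] = 0.6830, γ^t·E[r] = 0.437120, running G = 1.301120
t=3: π = [0.3434, 0.2511, 0.2174, 0.1881], E[r] = 0.6566, γ^t·E[r] = 0.336179, running G = 1.637299
t=4: π = [0.3380, 0.2498, 0.2218, 0.1904], E[r] = 0.6646, γ^t·E[r] = 0.272224, running G = 1.909523

G = 1.9095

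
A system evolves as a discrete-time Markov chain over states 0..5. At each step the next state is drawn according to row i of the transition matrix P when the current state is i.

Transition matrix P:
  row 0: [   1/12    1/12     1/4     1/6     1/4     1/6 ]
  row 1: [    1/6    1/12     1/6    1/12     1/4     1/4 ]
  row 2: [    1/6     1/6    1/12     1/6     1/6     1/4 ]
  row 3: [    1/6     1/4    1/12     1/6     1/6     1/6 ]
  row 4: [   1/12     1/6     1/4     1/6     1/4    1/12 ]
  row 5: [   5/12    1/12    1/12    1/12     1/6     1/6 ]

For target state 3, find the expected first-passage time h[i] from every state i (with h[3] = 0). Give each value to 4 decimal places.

First-step conditioning: h[3] = 0; for i ≠ 3, h[i] = 1 + Σ_k P[i][k]·h[k].
  h[0] = 1 + 1/12·h[0] + 1/12·h[1] + 1/4·h[2] + 1/4·h[4] + 1/6·h[5]
  h[1] = 1 + 1/6·h[0] + 1/12·h[1] + 1/6·h[2] + 1/4·h[4] + 1/4·h[5]
  h[2] = 1 + 1/6·h[0] + 1/6·h[1] + 1/12·h[2] + 1/6·h[4] + 1/4·h[5]
  h[4] = 1 + 1/12·h[0] + 1/6·h[1] + 1/4·h[2] + 1/4·h[4] + 1/12·h[5]
  h[5] = 1 + 5/12·h[0] + 1/12·h[1] + 1/12·h[2] + 1/6·h[4] + 1/6·h[5]
Solving the 5×5 linear system over states ≠ 3 gives exactly h = [73506/10475, 16011/2095, 74397/10475, 0, 73554/10475, 79479/10475] (h[3] = 0 is the target).

h = [7.0173, 7.6425, 7.1023, 0.0000, 7.0219, 7.5875]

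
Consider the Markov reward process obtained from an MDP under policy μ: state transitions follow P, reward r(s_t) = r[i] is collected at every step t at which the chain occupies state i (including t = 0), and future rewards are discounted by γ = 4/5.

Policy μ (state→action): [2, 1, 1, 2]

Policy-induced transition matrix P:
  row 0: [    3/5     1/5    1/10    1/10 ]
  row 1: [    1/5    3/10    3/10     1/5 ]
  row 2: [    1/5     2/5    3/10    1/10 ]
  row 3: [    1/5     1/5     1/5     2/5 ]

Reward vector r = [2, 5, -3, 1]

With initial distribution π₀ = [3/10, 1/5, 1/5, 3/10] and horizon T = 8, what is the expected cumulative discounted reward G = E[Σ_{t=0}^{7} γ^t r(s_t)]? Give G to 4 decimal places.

G = 6.1709

t=0: π = [0.3000, 0.2000, 0.2000, 0.3000], E[r] = 1.3000, γ^t·E[r] = 1.300000, running G = 1.300000
t=1: π = [0.3200, 0.2600, 0.2100, 0.2100], E[r] = 1.5200, γ^t·E[r] = 1.216000, running G = 2.516000
t=2: π = [0.3280, 0.2680, 0.2150, 0.1890], E[r] = 1.5400, γ^t·E[r] = 0.985600, running G = 3.501600
t=3: π = [0.3312, 0.2698, 0.2155, 0.1835], E[r] = 1.5484, γ^t·E[r] = 0.792781, running G = 4.294381
t=4: π = [0.3325, 0.2701, 0.2154, 0.1820], E[r] = 1.5512, γ^t·E[r] = 0.635355, running G = 4.929736
t=5: π = [0.3330, 0.2701, 0.2153, 0.1816], E[r] = 1.5521, γ^t·E[r] = 0.508608, running G = 5.438344
t=6: π = [0.3332, 0.2701, 0.2152, 0.1815], E[r] = 1.5525, γ^t·E[r] = 0.406982, running G = 5.845326
t=7: π = [0.3333, 0.2701, 0.2152, 0.1815], E[r] = 1.5527, γ^t·E[r] = 0.325615, running G = 6.170941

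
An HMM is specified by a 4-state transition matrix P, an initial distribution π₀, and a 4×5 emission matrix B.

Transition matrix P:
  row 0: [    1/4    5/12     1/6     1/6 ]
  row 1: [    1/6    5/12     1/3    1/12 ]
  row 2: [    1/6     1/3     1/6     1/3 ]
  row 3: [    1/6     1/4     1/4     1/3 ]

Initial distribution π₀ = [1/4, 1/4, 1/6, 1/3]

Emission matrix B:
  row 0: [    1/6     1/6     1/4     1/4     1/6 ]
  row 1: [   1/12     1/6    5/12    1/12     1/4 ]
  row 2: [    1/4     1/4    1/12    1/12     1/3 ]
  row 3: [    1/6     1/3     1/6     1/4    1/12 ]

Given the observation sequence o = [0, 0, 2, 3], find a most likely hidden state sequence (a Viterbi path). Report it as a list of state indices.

t=0: δ = [4.167e-02, 2.083e-02, 4.167e-02, 5.556e-02]  (obs o_0=0)
t=1: δ = [1.736e-03, 1.447e-03, 3.472e-03, 3.086e-03]  ψ = [0, 0, 3, 3]  (obs o_1=0)
t=2: δ = [1.447e-04, 4.823e-04, 6.430e-05, 1.929e-04]  ψ = [2, 2, 3, 2]  (obs o_2=2)
t=3: δ = [2.009e-05, 1.674e-05, 1.340e-05, 1.608e-05]  ψ = [1, 1, 1, 3]  (obs o_3=3)
backtrack: best end state = 0; path = [3, 2, 1, 0]

path = [3, 2, 1, 0]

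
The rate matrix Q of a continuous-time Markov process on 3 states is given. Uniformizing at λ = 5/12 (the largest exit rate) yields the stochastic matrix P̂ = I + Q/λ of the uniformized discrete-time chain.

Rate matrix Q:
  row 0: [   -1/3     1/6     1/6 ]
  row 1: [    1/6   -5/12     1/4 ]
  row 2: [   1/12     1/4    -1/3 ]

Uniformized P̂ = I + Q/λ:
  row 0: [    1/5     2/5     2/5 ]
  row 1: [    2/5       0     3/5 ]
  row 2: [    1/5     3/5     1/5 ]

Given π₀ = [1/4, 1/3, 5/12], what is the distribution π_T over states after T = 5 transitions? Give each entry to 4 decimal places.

π = [0.2680, 0.3422, 0.3898]

t=0: π = [0.2500, 0.3333, 0.4167]
t=1: π = [0.2667, 0.3500, 0.3833]
t=2: π = [0.2700, 0.3367, 0.3933]
t=3: π = [0.2673, 0.3440, 0.3887]
t=4: π = [0.2688, 0.3401, 0.3911]
t=5: π = [0.2680, 0.3422, 0.3898]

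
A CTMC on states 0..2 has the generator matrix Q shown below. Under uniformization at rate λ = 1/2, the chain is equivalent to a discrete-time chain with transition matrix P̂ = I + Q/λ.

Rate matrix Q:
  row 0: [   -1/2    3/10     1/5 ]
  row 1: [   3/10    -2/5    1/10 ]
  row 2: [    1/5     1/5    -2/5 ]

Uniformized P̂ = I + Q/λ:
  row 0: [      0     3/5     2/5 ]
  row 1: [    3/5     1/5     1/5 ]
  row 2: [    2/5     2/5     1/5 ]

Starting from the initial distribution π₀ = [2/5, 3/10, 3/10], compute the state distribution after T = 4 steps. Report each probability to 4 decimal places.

t=0: π = [0.4000, 0.3000, 0.3000]
t=1: π = [0.3000, 0.4200, 0.2800]
t=2: π = [0.3640, 0.3760, 0.2600]
t=3: π = [0.3296, 0.3976, 0.2728]
t=4: π = [0.3477, 0.3864, 0.2659]

π = [0.3477, 0.3864, 0.2659]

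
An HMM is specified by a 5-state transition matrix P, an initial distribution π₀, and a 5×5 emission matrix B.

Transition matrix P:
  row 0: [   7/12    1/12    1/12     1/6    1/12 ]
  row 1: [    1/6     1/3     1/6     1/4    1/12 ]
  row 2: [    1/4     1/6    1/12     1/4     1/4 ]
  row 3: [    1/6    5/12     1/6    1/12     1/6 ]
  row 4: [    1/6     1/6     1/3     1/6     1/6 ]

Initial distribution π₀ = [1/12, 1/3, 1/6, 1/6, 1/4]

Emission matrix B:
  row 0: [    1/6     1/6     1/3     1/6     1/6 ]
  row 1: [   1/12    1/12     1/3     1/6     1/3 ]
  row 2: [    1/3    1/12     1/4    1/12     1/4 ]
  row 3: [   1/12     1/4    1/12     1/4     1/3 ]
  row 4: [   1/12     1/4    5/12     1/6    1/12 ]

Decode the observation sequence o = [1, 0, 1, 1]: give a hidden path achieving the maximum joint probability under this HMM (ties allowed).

path = [4, 2, 0, 0]

t=0: δ = [1.389e-02, 2.778e-02, 1.389e-02, 4.167e-02, 6.250e-02]  (obs o_0=1)
t=1: δ = [1.736e-03, 1.447e-03, 6.944e-03, 8.681e-04, 8.681e-04]  ψ = [4, 3, 4, 4, 4]  (obs o_1=0)
t=2: δ = [2.894e-04, 9.645e-05, 4.823e-05, 4.340e-04, 4.340e-04]  ψ = [2, 2, 2, 2, 2]  (obs o_2=1)
t=3: δ = [2.813e-05, 1.507e-05, 1.206e-05, 1.808e-05, 1.808e-05]  ψ = [0, 3, 4, 4, 3]  (obs o_3=1)
backtrack: best end state = 0; path = [4, 2, 0, 0]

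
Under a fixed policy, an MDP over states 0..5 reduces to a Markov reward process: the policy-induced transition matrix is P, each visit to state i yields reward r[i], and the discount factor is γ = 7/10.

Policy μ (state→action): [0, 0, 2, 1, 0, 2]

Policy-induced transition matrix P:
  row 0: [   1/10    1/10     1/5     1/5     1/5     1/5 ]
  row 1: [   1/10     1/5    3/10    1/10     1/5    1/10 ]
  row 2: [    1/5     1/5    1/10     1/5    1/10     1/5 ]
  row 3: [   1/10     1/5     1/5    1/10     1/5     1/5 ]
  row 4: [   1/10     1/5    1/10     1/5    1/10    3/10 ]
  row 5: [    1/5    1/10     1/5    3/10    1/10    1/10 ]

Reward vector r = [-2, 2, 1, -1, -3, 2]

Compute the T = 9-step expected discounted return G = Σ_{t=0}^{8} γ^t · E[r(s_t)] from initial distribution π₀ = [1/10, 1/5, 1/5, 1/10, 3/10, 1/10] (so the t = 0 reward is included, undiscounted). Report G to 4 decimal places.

t=0: π = [0.1000, 0.2000, 0.2000, 0.1000, 0.3000, 0.1000], E[r] = -0.4000, γ^t·E[r] = -0.400000, running G = -0.400000
t=1: π = [0.1300, 0.1800, 0.1700, 0.1800, 0.1400, 0.2000], E[r] = 0.0700, γ^t·E[r] = 0.049000, running G = -0.351000
t=2: π = [0.1370, 0.1670, 0.1870, 0.1840, 0.1490, 0.1760], E[r] = -0.0320, γ^t·E[r] = -0.015680, running G = -0.366680
t=3: π = [0.1363, 0.1687, 0.1831, 0.1825, 0.1488, 0.1806], E[r] = -0.0198, γ^t·E[r] = -0.006791, running G = -0.373471
t=4: π = [0.1364, 0.1683, 0.1837, 0.1829, 0.1488, 0.1800], E[r] = -0.0217, γ^t·E[r] = -0.005217, running G = -0.378689
t=5: π = [0.1364, 0.1684, 0.1836, 0.1829, 0.1488, 0.1800], E[r] = -0.0215, γ^t·E[r] = -0.003607, running G = -0.382296
t=6: π = [0.1364, 0.1684, 0.1836, 0.1829, 0.1488, 0.1800], E[r] = -0.0215, γ^t·E[r] = -0.002530, running G = -0.384825
t=7: π = [0.1364, 0.1684, 0.1836, 0.1829, 0.1488, 0.1800], E[r] = -0.0215, γ^t·E[r] = -0.001770, running G = -0.386595
t=8: π = [0.1364, 0.1684, 0.1836, 0.1829, 0.1488, 0.1800], E[r] = -0.0215, γ^t·E[r] = -0.001239, running G = -0.387834

G = -0.3878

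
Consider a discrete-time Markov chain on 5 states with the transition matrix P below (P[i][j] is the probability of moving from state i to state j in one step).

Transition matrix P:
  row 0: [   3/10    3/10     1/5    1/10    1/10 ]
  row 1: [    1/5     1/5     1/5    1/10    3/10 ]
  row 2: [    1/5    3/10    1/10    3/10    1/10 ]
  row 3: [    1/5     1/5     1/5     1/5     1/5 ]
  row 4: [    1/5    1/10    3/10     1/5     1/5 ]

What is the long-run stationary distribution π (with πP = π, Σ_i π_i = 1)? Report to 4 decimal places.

π = [0.2222, 0.2240, 0.1982, 0.1752, 0.1804]

Balance equations π_j = Σ_i π_i·P[i][j]:
  π_0 = 3/10·π_0 + 1/5·π_1 + 1/5·π_2 + 1/5·π_3 + 1/5·π_4
  π_1 = 3/10·π_0 + 1/5·π_1 + 3/10·π_2 + 1/5·π_3 + 1/10·π_4
  π_2 = 1/5·π_0 + 1/5·π_1 + 1/10·π_2 + 1/5·π_3 + 3/10·π_4
  π_3 = 1/10·π_0 + 1/10·π_1 + 3/10·π_2 + 1/5·π_3 + 1/5·π_4
  normalize: π_0 + π_1 + π_2 + π_3 + π_4 = 1
Solving the linear system gives exactly π = [2/9, 1129/5040, 111/560, 883/5040, 101/560].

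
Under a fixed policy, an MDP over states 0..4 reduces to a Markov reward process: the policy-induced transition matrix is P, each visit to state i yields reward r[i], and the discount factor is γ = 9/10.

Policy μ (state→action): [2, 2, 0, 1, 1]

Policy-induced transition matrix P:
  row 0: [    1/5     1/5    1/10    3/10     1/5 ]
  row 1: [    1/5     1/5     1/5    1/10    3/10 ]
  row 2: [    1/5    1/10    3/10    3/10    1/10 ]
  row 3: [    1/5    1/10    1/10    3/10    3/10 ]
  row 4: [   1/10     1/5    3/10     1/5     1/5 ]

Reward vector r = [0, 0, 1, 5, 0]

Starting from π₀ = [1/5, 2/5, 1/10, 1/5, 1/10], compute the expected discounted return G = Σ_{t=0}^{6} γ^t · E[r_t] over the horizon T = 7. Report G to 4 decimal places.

t=0: π = [0.2000, 0.4000, 0.1000, 0.2000, 0.1000], E[r] = 1.1000, γ^t·E[r] = 1.100000, running G = 1.100000
t=1: π = [0.1900, 0.1700, 0.1800, 0.2100, 0.2500], E[r] = 1.2300, γ^t·E[r] = 1.107000, running G = 2.207000
t=2: π = [0.1750, 0.1610, 0.2030, 0.2410, 0.2200], E[r] = 1.4080, γ^t·E[r] = 1.140480, running G = 3.347480
t=3: π = [0.1780, 0.1556, 0.2007, 0.2458, 0.2199], E[r] = 1.4297, γ^t·E[r] = 1.042251, running G = 4.389731
t=4: π = [0.1780, 0.1554, 0.1997, 0.2469, 0.2201], E[r] = 1.4341, γ^t·E[r] = 0.940933, running G = 5.330664
t=5: π = [0.1780, 0.1553, 0.1995, 0.2469, 0.2203], E[r] = 1.4341, γ^t·E[r] = 0.846822, running G = 6.177486
t=6: π = [0.1780, 0.1554, 0.1995, 0.2469, 0.2203], E[r] = 1.4340, γ^t·E[r] = 0.762093, running G = 6.939578

G = 6.9396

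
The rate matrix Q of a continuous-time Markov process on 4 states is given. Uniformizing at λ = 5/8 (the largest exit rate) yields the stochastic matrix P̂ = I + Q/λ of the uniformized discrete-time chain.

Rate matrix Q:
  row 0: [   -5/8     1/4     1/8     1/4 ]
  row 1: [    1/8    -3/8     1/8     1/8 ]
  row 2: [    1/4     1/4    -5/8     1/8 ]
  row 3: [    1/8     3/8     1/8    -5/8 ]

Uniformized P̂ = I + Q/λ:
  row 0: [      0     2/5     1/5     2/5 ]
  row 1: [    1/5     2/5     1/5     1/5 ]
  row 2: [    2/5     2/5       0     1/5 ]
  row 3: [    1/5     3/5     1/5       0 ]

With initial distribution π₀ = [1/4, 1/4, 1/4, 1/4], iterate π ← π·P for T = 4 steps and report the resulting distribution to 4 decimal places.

t=0: π = [0.2500, 0.2500, 0.2500, 0.2500]
t=1: π = [0.2000, 0.4500, 0.1500, 0.2000]
t=2: π = [0.1900, 0.4400, 0.1700, 0.2000]
t=3: π = [0.1960, 0.4400, 0.1660, 0.1980]
t=4: π = [0.1940, 0.4396, 0.1668, 0.1996]

π = [0.1940, 0.4396, 0.1668, 0.1996]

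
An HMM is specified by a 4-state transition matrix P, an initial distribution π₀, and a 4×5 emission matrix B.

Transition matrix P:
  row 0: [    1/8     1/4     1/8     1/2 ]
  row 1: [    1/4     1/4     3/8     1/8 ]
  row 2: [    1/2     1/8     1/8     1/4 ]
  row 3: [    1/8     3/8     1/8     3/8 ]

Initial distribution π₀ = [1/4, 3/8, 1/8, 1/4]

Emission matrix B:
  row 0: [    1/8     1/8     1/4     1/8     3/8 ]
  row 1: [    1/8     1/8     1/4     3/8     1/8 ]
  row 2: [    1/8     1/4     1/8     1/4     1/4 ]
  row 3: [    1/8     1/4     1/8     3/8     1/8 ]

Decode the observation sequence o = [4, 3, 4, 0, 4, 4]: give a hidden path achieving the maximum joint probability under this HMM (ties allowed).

path = [0, 3, 3, 1, 2, 0]

t=0: δ = [9.375e-02, 4.688e-02, 3.125e-02, 3.125e-02]  (obs o_0=4)
t=1: δ = [1.953e-03, 8.789e-03, 4.395e-03, 1.758e-02]  ψ = [2, 0, 1, 0]  (obs o_1=3)
t=2: δ = [8.240e-04, 8.240e-04, 8.240e-04, 8.240e-04]  ψ = [1, 3, 1, 3]  (obs o_2=4)
t=3: δ = [5.150e-05, 3.862e-05, 3.862e-05, 5.150e-05]  ψ = [2, 3, 1, 0]  (obs o_3=0)
t=4: δ = [7.242e-06, 2.414e-06, 3.621e-06, 3.219e-06]  ψ = [2, 3, 1, 0]  (obs o_4=4)
t=5: δ = [6.789e-07, 2.263e-07, 2.263e-07, 4.526e-07]  ψ = [2, 0, 0, 0]  (obs o_5=4)
backtrack: best end state = 0; path = [0, 3, 3, 1, 2, 0]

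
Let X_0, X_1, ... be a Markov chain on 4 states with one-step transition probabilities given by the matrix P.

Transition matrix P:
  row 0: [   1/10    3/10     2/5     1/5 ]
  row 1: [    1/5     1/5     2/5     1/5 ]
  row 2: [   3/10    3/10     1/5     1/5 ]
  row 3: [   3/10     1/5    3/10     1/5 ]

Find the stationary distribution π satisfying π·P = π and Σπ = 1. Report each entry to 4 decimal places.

Balance equations π_j = Σ_i π_i·P[i][j]:
  π_0 = 1/10·π_0 + 1/5·π_1 + 3/10·π_2 + 3/10·π_3
  π_1 = 3/10·π_0 + 1/5·π_1 + 3/10·π_2 + 1/5·π_3
  π_2 = 2/5·π_0 + 2/5·π_1 + 1/5·π_2 + 3/10·π_3
  normalize: π_0 + π_1 + π_2 + π_3 = 1
Solving the linear system gives exactly π = [151/660, 14/55, 19/60, 1/5].

π = [0.2288, 0.2545, 0.3167, 0.2000]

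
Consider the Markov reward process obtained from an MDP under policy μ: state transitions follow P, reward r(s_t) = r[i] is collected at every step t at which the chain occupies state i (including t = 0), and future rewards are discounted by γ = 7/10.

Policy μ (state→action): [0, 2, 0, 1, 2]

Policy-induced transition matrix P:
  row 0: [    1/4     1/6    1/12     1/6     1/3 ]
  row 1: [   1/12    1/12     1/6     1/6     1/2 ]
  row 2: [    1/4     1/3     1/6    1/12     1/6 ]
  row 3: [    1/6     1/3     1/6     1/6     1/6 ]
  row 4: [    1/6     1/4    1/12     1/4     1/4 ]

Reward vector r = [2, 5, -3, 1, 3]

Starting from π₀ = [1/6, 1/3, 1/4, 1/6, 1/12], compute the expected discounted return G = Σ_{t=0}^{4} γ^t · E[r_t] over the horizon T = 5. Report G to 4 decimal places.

G = 5.4286

t=0: π = [0.1667, 0.3333, 0.2500, 0.1667, 0.0833], E[r] = 1.6667, γ^t·E[r] = 1.666667, running G = 1.666667
t=1: π = [0.1736, 0.2153, 0.1458, 0.1528, 0.3125], E[r] = 2.0764, γ^t·E[r] = 1.453472, running G = 3.120139
t=2: π = [0.1753, 0.2245, 0.1262, 0.1806, 0.2934], E[r] = 2.1557, γ^t·E[r] = 1.056279, running G = 4.176418
t=3: π = [0.1731, 0.2235, 0.1276, 0.1806, 0.2952], E[r] = 2.1471, γ^t·E[r] = 0.736467, running G = 4.912885
t=4: π = [0.1731, 0.2240, 0.1276, 0.1806, 0.2946], E[r] = 2.1478, γ^t·E[r] = 0.515684, running G = 5.428569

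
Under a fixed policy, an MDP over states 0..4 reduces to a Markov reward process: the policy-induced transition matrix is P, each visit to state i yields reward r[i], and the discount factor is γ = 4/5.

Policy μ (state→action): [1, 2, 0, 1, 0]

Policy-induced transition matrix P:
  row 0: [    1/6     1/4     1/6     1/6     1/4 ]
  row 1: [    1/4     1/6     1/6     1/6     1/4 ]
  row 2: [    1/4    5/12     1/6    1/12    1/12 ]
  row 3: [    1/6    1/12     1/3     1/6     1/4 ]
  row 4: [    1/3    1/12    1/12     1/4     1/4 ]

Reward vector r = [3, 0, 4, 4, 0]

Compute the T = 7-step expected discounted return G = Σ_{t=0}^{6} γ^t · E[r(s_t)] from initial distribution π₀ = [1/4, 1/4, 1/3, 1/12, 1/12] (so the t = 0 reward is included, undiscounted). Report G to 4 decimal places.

t=0: π = [0.2500, 0.2500, 0.3333, 0.0833, 0.0833], E[r] = 2.4167, γ^t·E[r] = 2.416667, running G = 2.416667
t=1: π = [0.2292, 0.2569, 0.1736, 0.1458, 0.1944], E[r] = 1.9653, γ^t·E[r] = 1.572222, running G = 3.988889
t=2: π = [0.2350, 0.2008, 0.1748, 0.1684, 0.2211], E[r] = 2.0775, γ^t·E[r] = 1.329630, running G = 5.318519
t=3: π = [0.2348, 0.1975, 0.1763, 0.1705, 0.2209], E[r] = 2.0918, γ^t·E[r] = 1.070988, running G = 6.389506
t=4: π = [0.2346, 0.1977, 0.1767, 0.1704, 0.2206], E[r] = 2.0921, γ^t·E[r] = 0.856937, running G = 7.246443
t=5: π = [0.2346, 0.1978, 0.1767, 0.1703, 0.2206], E[r] = 2.0919, γ^t·E[r] = 0.685483, running G = 7.931926
t=6: π = [0.2346, 0.1978, 0.1767, 0.1703, 0.2206], E[r] = 2.0919, γ^t·E[r] = 0.548376, running G = 8.480302

G = 8.4803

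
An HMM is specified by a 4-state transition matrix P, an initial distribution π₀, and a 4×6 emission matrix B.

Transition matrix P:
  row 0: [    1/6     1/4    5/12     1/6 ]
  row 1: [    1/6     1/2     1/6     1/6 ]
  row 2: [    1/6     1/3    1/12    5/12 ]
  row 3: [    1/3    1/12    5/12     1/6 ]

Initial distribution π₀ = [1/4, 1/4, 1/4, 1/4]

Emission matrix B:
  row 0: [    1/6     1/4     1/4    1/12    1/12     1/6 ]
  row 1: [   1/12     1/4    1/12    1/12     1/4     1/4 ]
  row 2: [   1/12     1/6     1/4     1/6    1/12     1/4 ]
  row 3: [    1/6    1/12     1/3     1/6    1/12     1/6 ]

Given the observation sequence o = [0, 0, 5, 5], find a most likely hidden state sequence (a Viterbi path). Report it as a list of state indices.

t=0: δ = [4.167e-02, 2.083e-02, 2.083e-02, 4.167e-02]  (obs o_0=0)
t=1: δ = [2.315e-03, 8.681e-04, 1.447e-03, 1.447e-03]  ψ = [3, 0, 0, 2]  (obs o_1=0)
t=2: δ = [8.038e-05, 1.447e-04, 2.411e-04, 1.005e-04]  ψ = [3, 0, 0, 2]  (obs o_2=5)
t=3: δ = [6.698e-06, 2.009e-05, 1.047e-05, 1.674e-05]  ψ = [2, 2, 3, 2]  (obs o_3=5)
backtrack: best end state = 1; path = [3, 0, 2, 1]

path = [3, 0, 2, 1]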